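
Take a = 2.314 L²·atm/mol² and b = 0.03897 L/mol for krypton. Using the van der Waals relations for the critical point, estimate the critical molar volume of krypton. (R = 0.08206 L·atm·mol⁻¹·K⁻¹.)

For a van der Waals gas, V_m,c = 3b.
V_m,c = 3×0.03897 = 0.1169 L/mol

V_m,c ≈ 0.1169 L/mol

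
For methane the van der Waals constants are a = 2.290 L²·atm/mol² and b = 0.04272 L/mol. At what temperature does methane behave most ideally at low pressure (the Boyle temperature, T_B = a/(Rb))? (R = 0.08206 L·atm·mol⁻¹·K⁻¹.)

T_B ≈ 653.2 K

For a van der Waals gas the second virial coefficient B₂ = b − a/(RT) vanishes at T_B = a/(Rb).
T_B = 2.290/(0.08206×0.04272) = 2.290/0.0035056 = 653.2 K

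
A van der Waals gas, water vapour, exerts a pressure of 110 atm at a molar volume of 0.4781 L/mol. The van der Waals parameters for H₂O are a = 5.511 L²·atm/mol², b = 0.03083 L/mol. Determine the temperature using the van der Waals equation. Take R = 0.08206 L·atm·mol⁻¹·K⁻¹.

T ≈ 731.0 K

T = (P + a/V_m²)(V_m − b)/R
P + a/V_m² = 110 + 5.511/(0.4781)² = 134.11 atm
V_m − b = 0.4781 − 0.03083 = 0.44727 L/mol
T = (134.11)(0.44727)/0.08206 = 731.0 K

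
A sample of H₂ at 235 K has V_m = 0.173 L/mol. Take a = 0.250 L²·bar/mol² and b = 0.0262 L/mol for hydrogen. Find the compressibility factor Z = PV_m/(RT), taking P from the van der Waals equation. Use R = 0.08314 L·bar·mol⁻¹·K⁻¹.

P = RT/(V_m − b) − a/V_m² = (0.08314)(235)/(0.173 − 0.0262) − 0.250/(0.173)²
  = 19.538/0.14680 − 8.3531 = 133.09 − 8.3531 = 124.74 bar
Z = PV_m/(RT) = (124.74)(0.173)/((0.08314)(235)) = 21.580/19.538 = 1.105

Z ≈ 1.105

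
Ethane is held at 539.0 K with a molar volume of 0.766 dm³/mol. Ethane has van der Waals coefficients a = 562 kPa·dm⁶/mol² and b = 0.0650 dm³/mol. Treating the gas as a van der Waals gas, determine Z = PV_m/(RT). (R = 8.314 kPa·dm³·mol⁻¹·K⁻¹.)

P = RT/(V_m − b) − a/V_m² = (8.314)(539.0)/(0.766 − 0.0650) − 562/(0.766)²
  = 4481.2/0.70100 − 957.81 = 6392.6 − 957.81 = 5434.8 kPa
Z = PV_m/(RT) = (5434.8)(0.766)/((8.314)(539.0)) = 4163.1/4481.2 = 0.9290

Z ≈ 0.9290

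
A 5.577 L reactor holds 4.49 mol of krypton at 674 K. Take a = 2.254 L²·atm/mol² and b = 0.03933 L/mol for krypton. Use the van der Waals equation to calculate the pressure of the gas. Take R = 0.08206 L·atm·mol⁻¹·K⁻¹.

P ≈ 44.52 atm

P = nRT/(V − nb) − a n²/V²
nRT/(V − nb) = (4.49)(0.08206)(674)/(5.577 − 4.49×0.03933) = 248.33/5.4004 = 45.984 atm
a n²/V² = (2.254)(4.49)²/(5.577)² = 1.4610 atm
P = 45.984 − 1.4610 = 44.52 atm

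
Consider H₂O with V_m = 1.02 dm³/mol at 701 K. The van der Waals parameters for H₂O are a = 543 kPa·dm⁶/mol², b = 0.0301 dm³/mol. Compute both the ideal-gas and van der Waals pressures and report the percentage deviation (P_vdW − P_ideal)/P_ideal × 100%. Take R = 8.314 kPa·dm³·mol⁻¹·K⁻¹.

-6.09 %

Ideal: P_ideal = RT/V_m = (8.314)(701)/1.02 = 5713.84 kPa
vdW: P = RT/(V_m − b) − a/V_m² = 5828.11/0.989900 − 543/1.04040 = 5887.57 − 521.915 = 5365.66 kPa
% deviation = (5365.66 − 5713.84)/5713.84 × 100% = -6.09%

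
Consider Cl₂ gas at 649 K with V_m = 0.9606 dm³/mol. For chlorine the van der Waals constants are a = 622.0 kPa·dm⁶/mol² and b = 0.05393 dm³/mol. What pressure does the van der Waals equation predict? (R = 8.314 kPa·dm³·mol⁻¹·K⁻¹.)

P = RT/(V_m − b) − a/V_m²
RT/(V_m − b) = (8.314)(649)/(0.9606 − 0.05393) = 5395.8/0.90667 = 5951.2 kPa
a/V_m² = 622.0/(0.9606)² = 674.07 kPa
P = 5951.2 − 674.07 = 5277 kPa

P ≈ 5277 kPa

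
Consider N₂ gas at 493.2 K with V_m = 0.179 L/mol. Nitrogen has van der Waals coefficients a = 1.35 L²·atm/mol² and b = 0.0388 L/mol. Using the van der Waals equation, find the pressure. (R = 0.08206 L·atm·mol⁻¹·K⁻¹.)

P = RT/(V_m − b) − a/V_m²
RT/(V_m − b) = (0.08206)(493.2)/(0.179 − 0.0388) = 40.472/0.14020 = 288.67 atm
a/V_m² = 1.35/(0.179)² = 42.134 atm
P = 288.67 − 42.134 = 246.5 atm

P ≈ 246.5 atm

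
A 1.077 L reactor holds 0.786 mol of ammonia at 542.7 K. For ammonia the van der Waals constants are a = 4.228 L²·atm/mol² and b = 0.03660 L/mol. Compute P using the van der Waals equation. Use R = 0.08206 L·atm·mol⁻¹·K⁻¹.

P = nRT/(V − nb) − a n²/V²
nRT/(V − nb) = (0.786)(0.08206)(542.7)/(1.077 − 0.786×0.03660) = 35.004/1.0482 = 33.394 atm
a n²/V² = (4.228)(0.786)²/(1.077)² = 2.2519 atm
P = 33.394 − 2.2519 = 31.14 atm

P ≈ 31.14 atm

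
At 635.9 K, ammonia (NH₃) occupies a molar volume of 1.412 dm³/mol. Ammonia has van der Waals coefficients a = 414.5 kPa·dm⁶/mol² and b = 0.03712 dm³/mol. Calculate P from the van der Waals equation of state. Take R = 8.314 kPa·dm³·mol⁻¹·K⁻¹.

P ≈ 3637 kPa

P = RT/(V_m − b) − a/V_m²
RT/(V_m − b) = (8.314)(635.9)/(1.412 − 0.03712) = 5286.9/1.3749 = 3845.3 kPa
a/V_m² = 414.5/(1.412)² = 207.90 kPa
P = 3845.3 − 207.90 = 3637 kPa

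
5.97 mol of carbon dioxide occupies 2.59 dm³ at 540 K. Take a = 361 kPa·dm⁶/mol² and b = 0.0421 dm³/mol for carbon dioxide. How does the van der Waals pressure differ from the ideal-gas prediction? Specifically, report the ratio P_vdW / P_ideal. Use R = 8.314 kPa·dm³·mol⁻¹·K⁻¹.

P_vdW / P_ideal ≈ 0.9221

Ideal: P_ideal = nRT/V = (5.97)(8.314)(540)/2.59 = 10348.5 kPa
vdW: P = nRT/(V − nb) − a n²/V² = 26802.7/2.33866 − 12866.4/6.70810 = 11460.7 − 1918.04 = 9542.7 kPa
Ratio = 9542.7/10348.5 = 0.9221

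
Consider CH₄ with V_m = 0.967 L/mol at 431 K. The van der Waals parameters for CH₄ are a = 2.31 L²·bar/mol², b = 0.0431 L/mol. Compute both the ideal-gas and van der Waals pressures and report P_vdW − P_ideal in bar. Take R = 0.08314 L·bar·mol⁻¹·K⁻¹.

ΔP ≈ -0.742 bar

Ideal: P_ideal = RT/V_m = (0.08314)(431)/0.967 = 37.0562 bar
vdW: P = RT/(V_m − b) − a/V_m² = 35.8333/0.923900 − 2.31/0.935089 = 38.7848 − 2.47035 = 36.3145 bar
ΔP = 36.3145 − 37.0562 = -0.742 bar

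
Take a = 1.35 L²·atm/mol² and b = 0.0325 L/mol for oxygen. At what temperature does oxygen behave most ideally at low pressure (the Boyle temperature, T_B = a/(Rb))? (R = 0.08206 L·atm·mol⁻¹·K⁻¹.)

T_B ≈ 506.2 K

For a van der Waals gas the second virial coefficient B₂ = b − a/(RT) vanishes at T_B = a/(Rb).
T_B = 1.35/(0.08206×0.0325) = 1.35/0.0026670 = 506.2 K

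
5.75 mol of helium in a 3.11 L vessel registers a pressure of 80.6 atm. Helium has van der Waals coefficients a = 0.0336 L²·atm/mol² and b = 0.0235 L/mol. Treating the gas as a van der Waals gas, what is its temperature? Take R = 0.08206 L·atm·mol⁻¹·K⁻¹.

T ≈ 508.9 K

T = (P + a n²/V²)(V − nb)/(nR)
P + a n²/V² = 80.6 + (0.0336)(5.75)²/(3.11)² = 80.715 atm
V − nb = 3.11 − (5.75)(0.0235) = 2.9749 L
T = (80.715)(2.9749)/((5.75)(0.08206)) = 508.9 K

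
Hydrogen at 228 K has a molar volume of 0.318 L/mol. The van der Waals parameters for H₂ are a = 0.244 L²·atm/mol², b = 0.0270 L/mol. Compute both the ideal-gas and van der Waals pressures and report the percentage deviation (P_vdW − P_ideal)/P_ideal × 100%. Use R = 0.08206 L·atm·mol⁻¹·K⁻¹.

5.18 %

Ideal: P_ideal = RT/V_m = (0.08206)(228)/0.318 = 58.8355 atm
vdW: P = RT/(V_m − b) − a/V_m² = 18.7097/0.291000 − 0.244/0.101124 = 64.2945 − 2.41288 = 61.8816 atm
% deviation = (61.8816 − 58.8355)/58.8355 × 100% = 5.18%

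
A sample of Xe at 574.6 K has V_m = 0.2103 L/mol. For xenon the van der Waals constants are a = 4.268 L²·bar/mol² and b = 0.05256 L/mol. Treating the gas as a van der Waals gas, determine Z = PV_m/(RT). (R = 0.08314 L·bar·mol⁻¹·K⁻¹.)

P = RT/(V_m − b) − a/V_m² = (0.08314)(574.6)/(0.2103 − 0.05256) − 4.268/(0.2103)²
  = 47.772/0.15774 − 96.504 = 302.85 − 96.504 = 206.35 bar
Z = PV_m/(RT) = (206.35)(0.2103)/((0.08314)(574.6)) = 43.395/47.772 = 0.9084

Z ≈ 0.9084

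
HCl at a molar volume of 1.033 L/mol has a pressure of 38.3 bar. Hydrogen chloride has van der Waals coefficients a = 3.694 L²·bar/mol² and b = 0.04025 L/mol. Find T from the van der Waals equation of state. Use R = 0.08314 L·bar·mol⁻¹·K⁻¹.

T ≈ 498.7 K

T = (P + a/V_m²)(V_m − b)/R
P + a/V_m² = 38.3 + 3.694/(1.033)² = 41.762 bar
V_m − b = 1.033 − 0.04025 = 0.99275 L/mol
T = (41.762)(0.99275)/0.08314 = 498.7 K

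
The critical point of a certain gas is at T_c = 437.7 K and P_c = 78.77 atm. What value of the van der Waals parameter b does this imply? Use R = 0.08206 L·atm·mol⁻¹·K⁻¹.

From T_c = 8a/(27Rb) and P_c = a/(27b²): b = R T_c/(8 P_c).
b = (0.08206)(437.7)/(8×78.77) = 35.918/630.16 = 0.05700 L/mol

b ≈ 0.05700 L/mol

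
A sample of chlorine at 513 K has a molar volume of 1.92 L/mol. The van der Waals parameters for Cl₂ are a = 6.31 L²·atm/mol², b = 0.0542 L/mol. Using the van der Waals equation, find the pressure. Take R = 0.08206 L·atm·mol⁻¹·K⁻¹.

P ≈ 20.85 atm

P = RT/(V_m − b) − a/V_m²
RT/(V_m − b) = (0.08206)(513)/(1.92 − 0.0542) = 42.097/1.8658 = 22.562 atm
a/V_m² = 6.31/(1.92)² = 1.7117 atm
P = 22.562 − 1.7117 = 20.85 atm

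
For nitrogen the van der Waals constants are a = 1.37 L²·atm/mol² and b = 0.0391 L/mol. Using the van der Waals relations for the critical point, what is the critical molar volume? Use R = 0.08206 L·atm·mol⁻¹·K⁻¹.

V_m,c ≈ 0.1173 L/mol

For a van der Waals gas, V_m,c = 3b.
V_m,c = 3×0.0391 = 0.1173 L/mol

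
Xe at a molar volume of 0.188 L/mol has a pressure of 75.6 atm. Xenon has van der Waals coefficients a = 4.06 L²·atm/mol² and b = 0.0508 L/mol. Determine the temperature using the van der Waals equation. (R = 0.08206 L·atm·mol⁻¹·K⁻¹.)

T ≈ 318.5 K

T = (P + a/V_m²)(V_m − b)/R
P + a/V_m² = 75.6 + 4.06/(0.188)² = 190.47 atm
V_m − b = 0.188 − 0.0508 = 0.13720 L/mol
T = (190.47)(0.13720)/0.08206 = 318.5 K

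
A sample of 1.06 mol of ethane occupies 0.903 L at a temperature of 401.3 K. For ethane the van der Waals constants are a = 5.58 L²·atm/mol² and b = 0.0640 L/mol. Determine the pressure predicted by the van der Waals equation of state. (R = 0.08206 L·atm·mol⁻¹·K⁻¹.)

P = nRT/(V − nb) − a n²/V²
nRT/(V − nb) = (1.06)(0.08206)(401.3)/(0.903 − 1.06×0.0640) = 34.907/0.83516 = 41.797 atm
a n²/V² = (5.58)(1.06)²/(0.903)² = 7.6890 atm
P = 41.797 − 7.6890 = 34.11 atm

P ≈ 34.11 atm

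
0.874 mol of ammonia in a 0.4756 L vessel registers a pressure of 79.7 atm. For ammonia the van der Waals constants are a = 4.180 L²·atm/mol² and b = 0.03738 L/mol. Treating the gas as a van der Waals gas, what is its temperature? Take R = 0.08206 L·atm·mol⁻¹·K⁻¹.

T = (P + a n²/V²)(V − nb)/(nR)
P + a n²/V² = 79.7 + (4.180)(0.874)²/(0.4756)² = 93.816 atm
V − nb = 0.4756 − (0.874)(0.03738) = 0.44293 L
T = (93.816)(0.44293)/((0.874)(0.08206)) = 579.4 K

T ≈ 579.4 K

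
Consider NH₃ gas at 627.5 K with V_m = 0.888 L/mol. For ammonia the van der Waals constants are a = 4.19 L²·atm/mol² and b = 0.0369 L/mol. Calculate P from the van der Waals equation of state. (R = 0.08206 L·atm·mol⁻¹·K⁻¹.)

P ≈ 55.19 atm

P = RT/(V_m − b) − a/V_m²
RT/(V_m − b) = (0.08206)(627.5)/(0.888 − 0.0369) = 51.493/0.85110 = 60.502 atm
a/V_m² = 4.19/(0.888)² = 5.3136 atm
P = 60.502 − 5.3136 = 55.19 atm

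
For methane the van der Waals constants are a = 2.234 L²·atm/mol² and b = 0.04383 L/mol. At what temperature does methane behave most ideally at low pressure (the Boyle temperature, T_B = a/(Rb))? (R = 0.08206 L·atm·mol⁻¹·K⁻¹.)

For a van der Waals gas the second virial coefficient B₂ = b − a/(RT) vanishes at T_B = a/(Rb).
T_B = 2.234/(0.08206×0.04383) = 2.234/0.0035967 = 621.1 K

T_B ≈ 621.1 K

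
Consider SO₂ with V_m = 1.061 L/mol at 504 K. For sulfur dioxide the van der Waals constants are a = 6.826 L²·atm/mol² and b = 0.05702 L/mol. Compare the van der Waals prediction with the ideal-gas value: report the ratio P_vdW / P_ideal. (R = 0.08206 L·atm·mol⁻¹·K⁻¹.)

Ideal: P_ideal = RT/V_m = (0.08206)(504)/1.061 = 38.9804 atm
vdW: P = RT/(V_m − b) − a/V_m² = 41.3582/1.00398 − 6.826/1.12572 = 41.1942 − 6.06367 = 35.1305 atm
Ratio = 35.1305/38.9804 = 0.9012

P_vdW / P_ideal ≈ 0.9012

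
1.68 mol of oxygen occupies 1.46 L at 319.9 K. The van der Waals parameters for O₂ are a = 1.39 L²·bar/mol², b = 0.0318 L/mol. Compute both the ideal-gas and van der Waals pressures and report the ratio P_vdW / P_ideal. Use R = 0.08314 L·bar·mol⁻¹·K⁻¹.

P_vdW / P_ideal ≈ 0.9778

Ideal: P_ideal = nRT/V = (1.68)(0.08314)(319.9)/1.46 = 30.6042 bar
vdW: P = nRT/(V − nb) − a n²/V² = 44.6821/1.40658 − 3.92314/2.13160 = 31.7665 − 1.84047 = 29.9260 bar
Ratio = 29.9260/30.6042 = 0.9778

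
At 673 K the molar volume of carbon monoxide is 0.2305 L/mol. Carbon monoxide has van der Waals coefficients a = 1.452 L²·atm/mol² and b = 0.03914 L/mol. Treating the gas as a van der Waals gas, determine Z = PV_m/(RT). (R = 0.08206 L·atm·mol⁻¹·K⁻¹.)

Z ≈ 1.090

P = RT/(V_m − b) − a/V_m² = (0.08206)(673)/(0.2305 − 0.03914) − 1.452/(0.2305)²
  = 55.226/0.19136 − 27.329 = 288.60 − 27.329 = 261.27 atm
Z = PV_m/(RT) = (261.27)(0.2305)/((0.08206)(673)) = 60.223/55.226 = 1.090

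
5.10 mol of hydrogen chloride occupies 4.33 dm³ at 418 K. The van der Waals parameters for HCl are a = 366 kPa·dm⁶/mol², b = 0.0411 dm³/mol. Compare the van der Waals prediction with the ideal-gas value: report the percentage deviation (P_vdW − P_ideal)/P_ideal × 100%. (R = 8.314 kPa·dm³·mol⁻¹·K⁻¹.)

-7.32 %

Ideal: P_ideal = nRT/V = (5.10)(8.314)(418)/4.33 = 4093.25 kPa
vdW: P = nRT/(V − nb) − a n²/V² = 17723.8/4.12039 − 9519.66/18.7489 = 4301.49 − 507.745 = 3793.75 kPa
% deviation = (3793.75 − 4093.25)/4093.25 × 100% = -7.32%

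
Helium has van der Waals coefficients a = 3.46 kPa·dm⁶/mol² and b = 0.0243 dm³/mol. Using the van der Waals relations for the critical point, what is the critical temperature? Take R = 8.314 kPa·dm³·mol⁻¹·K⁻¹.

T_c ≈ 5.074 K

For a van der Waals gas, T_c = 8a/(27Rb).
T_c = 8×3.46/(27×8.314×0.0243) = 27.680/5.4548 = 5.074 K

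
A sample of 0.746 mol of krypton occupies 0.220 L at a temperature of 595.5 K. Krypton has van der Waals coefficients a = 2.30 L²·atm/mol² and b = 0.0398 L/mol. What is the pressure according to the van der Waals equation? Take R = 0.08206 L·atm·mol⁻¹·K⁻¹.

P = nRT/(V − nb) − a n²/V²
nRT/(V − nb) = (0.746)(0.08206)(595.5)/(0.220 − 0.746×0.0398) = 36.455/0.19031 = 191.56 atm
a n²/V² = (2.30)(0.746)²/(0.220)² = 26.446 atm
P = 191.56 − 26.446 = 165.1 atm

P ≈ 165.1 atm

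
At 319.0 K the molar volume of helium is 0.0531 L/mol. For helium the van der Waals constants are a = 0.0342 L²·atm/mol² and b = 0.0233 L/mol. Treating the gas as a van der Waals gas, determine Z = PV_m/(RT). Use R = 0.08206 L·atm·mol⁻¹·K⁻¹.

P = RT/(V_m − b) − a/V_m² = (0.08206)(319.0)/(0.0531 − 0.0233) − 0.0342/(0.0531)²
  = 26.177/0.029800 − 12.129 = 878.42 − 12.129 = 866.29 atm
Z = PV_m/(RT) = (866.29)(0.0531)/((0.08206)(319.0)) = 46.000/26.177 = 1.757

Z ≈ 1.757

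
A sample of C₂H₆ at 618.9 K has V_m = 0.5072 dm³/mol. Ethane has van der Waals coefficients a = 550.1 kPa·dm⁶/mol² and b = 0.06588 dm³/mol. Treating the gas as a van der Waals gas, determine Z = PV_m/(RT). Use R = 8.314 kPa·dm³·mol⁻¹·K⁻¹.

P = RT/(V_m − b) − a/V_m² = (8.314)(618.9)/(0.5072 − 0.06588) − 550.1/(0.5072)²
  = 5145.5/0.44132 − 2138.4 = 11659 − 2138.4 = 9521 kPa
Z = PV_m/(RT) = (9521)(0.5072)/((8.314)(618.9)) = 4829.1/5145.5 = 0.9385

Z ≈ 0.9385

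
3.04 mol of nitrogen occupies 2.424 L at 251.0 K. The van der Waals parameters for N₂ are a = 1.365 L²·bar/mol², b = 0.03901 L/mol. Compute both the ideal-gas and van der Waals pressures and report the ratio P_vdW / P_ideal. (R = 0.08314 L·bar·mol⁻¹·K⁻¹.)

P_vdW / P_ideal ≈ 0.9694

Ideal: P_ideal = nRT/V = (3.04)(0.08314)(251.0)/2.424 = 26.1713 bar
vdW: P = nRT/(V − nb) − a n²/V² = 63.4391/2.30541 − 12.6148/5.87578 = 27.5175 − 2.14691 = 25.3706 bar
Ratio = 25.3706/26.1713 = 0.9694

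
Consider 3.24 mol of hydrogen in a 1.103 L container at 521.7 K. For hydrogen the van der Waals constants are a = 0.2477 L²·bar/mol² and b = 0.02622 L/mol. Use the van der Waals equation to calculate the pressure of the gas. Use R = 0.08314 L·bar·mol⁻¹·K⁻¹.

P = nRT/(V − nb) − a n²/V²
nRT/(V − nb) = (3.24)(0.08314)(521.7)/(1.103 − 3.24×0.02622) = 140.53/1.0180 = 138.05 bar
a n²/V² = (0.2477)(3.24)²/(1.103)² = 2.1373 bar
P = 138.05 − 2.1373 = 135.9 bar

P ≈ 135.9 bar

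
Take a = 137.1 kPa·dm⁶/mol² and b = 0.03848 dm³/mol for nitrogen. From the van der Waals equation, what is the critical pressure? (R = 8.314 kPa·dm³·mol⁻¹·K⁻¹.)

For a van der Waals gas, P_c = a/(27b²).
P_c = 137.1/(27×(0.03848)²) = 137.1/0.039979 = 3429 kPa

P_c ≈ 3429 kPa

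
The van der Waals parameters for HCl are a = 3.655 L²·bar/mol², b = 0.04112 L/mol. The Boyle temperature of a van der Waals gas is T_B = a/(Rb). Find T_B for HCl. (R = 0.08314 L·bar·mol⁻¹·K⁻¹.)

T_B ≈ 1069 K

For a van der Waals gas the second virial coefficient B₂ = b − a/(RT) vanishes at T_B = a/(Rb).
T_B = 3.655/(0.08314×0.04112) = 3.655/0.0034187 = 1069 K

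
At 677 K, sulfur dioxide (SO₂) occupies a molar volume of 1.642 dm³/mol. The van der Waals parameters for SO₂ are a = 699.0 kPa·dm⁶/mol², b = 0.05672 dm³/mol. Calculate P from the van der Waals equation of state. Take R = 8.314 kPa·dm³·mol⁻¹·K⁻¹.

P = RT/(V_m − b) − a/V_m²
RT/(V_m − b) = (8.314)(677)/(1.642 − 0.05672) = 5628.6/1.5853 = 3550.5 kPa
a/V_m² = 699.0/(1.642)² = 259.26 kPa
P = 3550.5 − 259.26 = 3291 kPa

P ≈ 3291 kPa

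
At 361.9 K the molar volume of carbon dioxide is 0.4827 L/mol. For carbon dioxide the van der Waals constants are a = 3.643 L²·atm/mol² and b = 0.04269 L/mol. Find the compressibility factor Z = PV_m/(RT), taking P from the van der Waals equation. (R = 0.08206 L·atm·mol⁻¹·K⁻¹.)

P = RT/(V_m − b) − a/V_m² = (0.08206)(361.9)/(0.4827 − 0.04269) − 3.643/(0.4827)²
  = 29.698/0.44001 − 15.635 = 67.494 − 15.635 = 51.859 atm
Z = PV_m/(RT) = (51.859)(0.4827)/((0.08206)(361.9)) = 25.032/29.698 = 0.8429

Z ≈ 0.8429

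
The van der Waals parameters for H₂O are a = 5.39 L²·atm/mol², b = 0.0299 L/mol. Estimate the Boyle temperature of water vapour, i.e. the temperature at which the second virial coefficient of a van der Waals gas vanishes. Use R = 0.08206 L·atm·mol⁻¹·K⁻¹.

For a van der Waals gas the second virial coefficient B₂ = b − a/(RT) vanishes at T_B = a/(Rb).
T_B = 5.39/(0.08206×0.0299) = 5.39/0.0024536 = 2197 K

T_B ≈ 2197 K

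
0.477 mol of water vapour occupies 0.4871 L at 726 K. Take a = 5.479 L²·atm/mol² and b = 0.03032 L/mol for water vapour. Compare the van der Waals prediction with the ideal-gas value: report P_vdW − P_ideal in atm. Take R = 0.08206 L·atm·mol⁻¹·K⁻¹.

ΔP ≈ -3.469 atm

Ideal: P_ideal = nRT/V = (0.477)(0.08206)(726)/0.4871 = 58.3403 atm
vdW: P = nRT/(V − nb) − a n²/V² = 28.4175/0.472637 − 1.24663/0.237266 = 60.1254 − 5.25415 = 54.8713 atm
ΔP = 54.8713 − 58.3403 = -3.469 atm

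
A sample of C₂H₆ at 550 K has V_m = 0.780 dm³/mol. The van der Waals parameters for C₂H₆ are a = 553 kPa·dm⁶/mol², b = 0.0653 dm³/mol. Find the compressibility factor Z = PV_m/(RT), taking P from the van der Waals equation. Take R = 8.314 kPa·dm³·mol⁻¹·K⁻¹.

P = RT/(V_m − b) − a/V_m² = (8.314)(550)/(0.780 − 0.0653) − 553/(0.780)²
  = 4572.7/0.71470 − 908.94 = 6398.1 − 908.94 = 5489.2 kPa
Z = PV_m/(RT) = (5489.2)(0.780)/((8.314)(550)) = 4281.6/4572.7 = 0.9363

Z ≈ 0.9363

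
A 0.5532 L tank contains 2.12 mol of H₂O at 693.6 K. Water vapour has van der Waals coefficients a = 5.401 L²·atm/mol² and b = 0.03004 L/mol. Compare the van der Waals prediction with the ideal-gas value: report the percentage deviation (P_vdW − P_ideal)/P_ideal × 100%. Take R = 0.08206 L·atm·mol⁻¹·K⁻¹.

Ideal: P_ideal = nRT/V = (2.12)(0.08206)(693.6)/0.5532 = 218.119 atm
vdW: P = nRT/(V − nb) − a n²/V² = 120.664/0.489515 − 24.2743/0.306030 = 246.497 − 79.3200 = 167.177 atm
% deviation = (167.177 − 218.119)/218.119 × 100% = -23.36%

-23.36 %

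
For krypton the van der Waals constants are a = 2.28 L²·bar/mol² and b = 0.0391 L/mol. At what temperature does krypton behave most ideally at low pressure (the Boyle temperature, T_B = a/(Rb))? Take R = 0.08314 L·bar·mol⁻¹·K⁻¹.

T_B ≈ 701.4 K

For a van der Waals gas the second virial coefficient B₂ = b − a/(RT) vanishes at T_B = a/(Rb).
T_B = 2.28/(0.08314×0.0391) = 2.28/0.0032508 = 701.4 K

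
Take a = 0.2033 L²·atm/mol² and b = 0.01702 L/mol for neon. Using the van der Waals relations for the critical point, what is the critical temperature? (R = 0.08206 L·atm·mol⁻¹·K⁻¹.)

T_c ≈ 43.13 K

For a van der Waals gas, T_c = 8a/(27Rb).
T_c = 8×0.2033/(27×0.08206×0.01702) = 1.6264/0.037710 = 43.13 K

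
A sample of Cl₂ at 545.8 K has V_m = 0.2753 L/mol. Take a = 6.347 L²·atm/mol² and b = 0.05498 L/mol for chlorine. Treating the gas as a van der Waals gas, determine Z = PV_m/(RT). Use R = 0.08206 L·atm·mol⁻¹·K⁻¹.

P = RT/(V_m − b) − a/V_m² = (0.08206)(545.8)/(0.2753 − 0.05498) − 6.347/(0.2753)²
  = 44.788/0.22032 − 83.744 = 203.29 − 83.744 = 119.55 atm
Z = PV_m/(RT) = (119.55)(0.2753)/((0.08206)(545.8)) = 32.912/44.788 = 0.7348

Z ≈ 0.7348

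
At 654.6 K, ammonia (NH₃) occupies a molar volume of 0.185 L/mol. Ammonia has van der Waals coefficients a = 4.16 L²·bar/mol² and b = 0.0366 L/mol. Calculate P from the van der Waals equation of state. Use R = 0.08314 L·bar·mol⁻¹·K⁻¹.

P ≈ 245.2 bar

P = RT/(V_m − b) − a/V_m²
RT/(V_m − b) = (0.08314)(654.6)/(0.185 − 0.0366) = 54.423/0.14840 = 366.73 bar
a/V_m² = 4.16/(0.185)² = 121.55 bar
P = 366.73 − 121.55 = 245.2 bar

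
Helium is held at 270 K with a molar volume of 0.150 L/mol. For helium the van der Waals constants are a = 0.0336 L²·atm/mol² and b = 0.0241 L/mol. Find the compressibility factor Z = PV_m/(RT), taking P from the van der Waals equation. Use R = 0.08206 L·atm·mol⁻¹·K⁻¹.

Z ≈ 1.181

P = RT/(V_m − b) − a/V_m² = (0.08206)(270)/(0.150 − 0.0241) − 0.0336/(0.150)²
  = 22.156/0.12590 − 1.4933 = 175.98 − 1.4933 = 174.49 atm
Z = PV_m/(RT) = (174.49)(0.150)/((0.08206)(270)) = 26.174/22.156 = 1.181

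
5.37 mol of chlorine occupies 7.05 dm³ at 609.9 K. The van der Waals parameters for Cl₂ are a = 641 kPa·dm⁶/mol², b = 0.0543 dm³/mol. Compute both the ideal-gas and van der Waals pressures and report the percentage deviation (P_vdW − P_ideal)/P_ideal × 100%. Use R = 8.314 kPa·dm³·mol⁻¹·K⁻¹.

Ideal: P_ideal = nRT/V = (5.37)(8.314)(609.9)/7.05 = 3862.37 kPa
vdW: P = nRT/(V − nb) − a n²/V² = 27229.7/6.75841 − 18484.5/49.7025 = 4029.01 − 371.903 = 3657.11 kPa
% deviation = (3657.11 − 3862.37)/3862.37 × 100% = -5.31%

-5.31 %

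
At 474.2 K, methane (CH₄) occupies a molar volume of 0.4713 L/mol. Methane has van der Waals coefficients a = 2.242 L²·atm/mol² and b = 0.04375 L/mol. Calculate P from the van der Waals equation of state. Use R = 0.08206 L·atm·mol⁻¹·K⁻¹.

P = RT/(V_m − b) − a/V_m²
RT/(V_m − b) = (0.08206)(474.2)/(0.4713 − 0.04375) = 38.913/0.42755 = 91.014 atm
a/V_m² = 2.242/(0.4713)² = 10.093 atm
P = 91.014 − 10.093 = 80.92 atm

P ≈ 80.92 atm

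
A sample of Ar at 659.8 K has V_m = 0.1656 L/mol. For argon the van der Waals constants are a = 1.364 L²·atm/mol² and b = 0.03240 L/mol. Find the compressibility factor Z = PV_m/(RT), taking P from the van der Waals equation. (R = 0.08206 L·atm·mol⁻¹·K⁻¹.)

P = RT/(V_m − b) − a/V_m² = (0.08206)(659.8)/(0.1656 − 0.03240) − 1.364/(0.1656)²
  = 54.143/0.13320 − 49.739 = 406.48 − 49.739 = 356.74 atm
Z = PV_m/(RT) = (356.74)(0.1656)/((0.08206)(659.8)) = 59.076/54.143 = 1.091

Z ≈ 1.091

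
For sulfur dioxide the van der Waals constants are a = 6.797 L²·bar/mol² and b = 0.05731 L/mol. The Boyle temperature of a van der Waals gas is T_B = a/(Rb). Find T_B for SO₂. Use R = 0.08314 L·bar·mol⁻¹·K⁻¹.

For a van der Waals gas the second virial coefficient B₂ = b − a/(RT) vanishes at T_B = a/(Rb).
T_B = 6.797/(0.08314×0.05731) = 6.797/0.0047648 = 1427 K

T_B ≈ 1427 K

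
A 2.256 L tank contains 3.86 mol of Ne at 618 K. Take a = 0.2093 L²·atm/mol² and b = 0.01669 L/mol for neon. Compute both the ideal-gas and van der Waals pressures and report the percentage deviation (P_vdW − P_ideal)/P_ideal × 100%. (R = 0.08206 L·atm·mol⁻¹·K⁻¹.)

Ideal: P_ideal = nRT/V = (3.86)(0.08206)(618)/2.256 = 86.7697 atm
vdW: P = nRT/(V − nb) − a n²/V² = 195.752/2.19158 − 3.11849/5.08954 = 89.3200 − 0.612725 = 88.7073 atm
% deviation = (88.7073 − 86.7697)/86.7697 × 100% = 2.23%

2.23 %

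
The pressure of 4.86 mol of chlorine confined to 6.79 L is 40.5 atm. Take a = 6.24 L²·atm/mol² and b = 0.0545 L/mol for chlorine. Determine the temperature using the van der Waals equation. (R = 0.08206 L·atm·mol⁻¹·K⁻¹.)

T ≈ 714.9 K

T = (P + a n²/V²)(V − nb)/(nR)
P + a n²/V² = 40.5 + (6.24)(4.86)²/(6.79)² = 43.697 atm
V − nb = 6.79 − (4.86)(0.0545) = 6.5251 L
T = (43.697)(6.5251)/((4.86)(0.08206)) = 714.9 K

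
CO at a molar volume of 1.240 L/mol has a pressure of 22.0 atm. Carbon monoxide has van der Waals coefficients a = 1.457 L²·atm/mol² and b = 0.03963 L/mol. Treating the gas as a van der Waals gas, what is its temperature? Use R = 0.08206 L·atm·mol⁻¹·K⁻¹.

T = (P + a/V_m²)(V_m − b)/R
P + a/V_m² = 22.0 + 1.457/(1.240)² = 22.948 atm
V_m − b = 1.240 − 0.03963 = 1.2004 L/mol
T = (22.948)(1.2004)/0.08206 = 335.7 K

T ≈ 335.7 K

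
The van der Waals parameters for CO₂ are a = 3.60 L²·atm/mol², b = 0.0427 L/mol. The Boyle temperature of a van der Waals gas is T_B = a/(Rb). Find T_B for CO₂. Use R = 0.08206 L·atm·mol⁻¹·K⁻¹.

T_B ≈ 1027 K

For a van der Waals gas the second virial coefficient B₂ = b − a/(RT) vanishes at T_B = a/(Rb).
T_B = 3.60/(0.08206×0.0427) = 3.60/0.0035040 = 1027 K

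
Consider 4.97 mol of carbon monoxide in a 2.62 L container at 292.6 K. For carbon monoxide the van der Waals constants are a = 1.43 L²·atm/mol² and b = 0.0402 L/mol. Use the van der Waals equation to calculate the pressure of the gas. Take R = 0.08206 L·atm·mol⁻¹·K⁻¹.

P = nRT/(V − nb) − a n²/V²
nRT/(V − nb) = (4.97)(0.08206)(292.6)/(2.62 − 4.97×0.0402) = 119.33/2.4202 = 49.306 atm
a n²/V² = (1.43)(4.97)²/(2.62)² = 5.1457 atm
P = 49.306 − 5.1457 = 44.16 atm

P ≈ 44.16 atm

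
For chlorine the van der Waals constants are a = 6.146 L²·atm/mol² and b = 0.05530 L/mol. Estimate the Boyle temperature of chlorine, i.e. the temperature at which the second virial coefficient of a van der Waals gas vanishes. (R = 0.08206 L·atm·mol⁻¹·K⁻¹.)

For a van der Waals gas the second virial coefficient B₂ = b − a/(RT) vanishes at T_B = a/(Rb).
T_B = 6.146/(0.08206×0.05530) = 6.146/0.0045379 = 1354 K

T_B ≈ 1354 K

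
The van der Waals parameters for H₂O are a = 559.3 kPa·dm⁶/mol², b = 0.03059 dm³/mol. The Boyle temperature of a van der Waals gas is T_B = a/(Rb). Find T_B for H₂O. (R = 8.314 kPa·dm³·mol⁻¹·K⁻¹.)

T_B ≈ 2199 K

For a van der Waals gas the second virial coefficient B₂ = b − a/(RT) vanishes at T_B = a/(Rb).
T_B = 559.3/(8.314×0.03059) = 559.3/0.25433 = 2199 K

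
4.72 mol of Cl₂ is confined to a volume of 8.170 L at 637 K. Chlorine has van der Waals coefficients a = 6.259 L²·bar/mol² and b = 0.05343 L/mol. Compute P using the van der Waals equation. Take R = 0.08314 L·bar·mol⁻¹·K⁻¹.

P = nRT/(V − nb) − a n²/V²
nRT/(V − nb) = (4.72)(0.08314)(637)/(8.170 − 4.72×0.05343) = 249.97/7.9178 = 31.571 bar
a n²/V² = (6.259)(4.72)²/(8.170)² = 2.0890 bar
P = 31.571 − 2.0890 = 29.48 bar

P ≈ 29.48 bar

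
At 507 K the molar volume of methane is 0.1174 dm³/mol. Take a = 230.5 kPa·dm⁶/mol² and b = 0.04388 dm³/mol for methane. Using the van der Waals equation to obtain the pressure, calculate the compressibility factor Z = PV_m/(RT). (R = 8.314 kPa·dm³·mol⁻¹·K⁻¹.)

P = RT/(V_m − b) − a/V_m² = (8.314)(507)/(0.1174 − 0.04388) − 230.5/(0.1174)²
  = 4215.2/0.073520 − 16724 = 57334 − 16724 = 40610 kPa
Z = PV_m/(RT) = (40610)(0.1174)/((8.314)(507)) = 4767.6/4215.2 = 1.131

Z ≈ 1.131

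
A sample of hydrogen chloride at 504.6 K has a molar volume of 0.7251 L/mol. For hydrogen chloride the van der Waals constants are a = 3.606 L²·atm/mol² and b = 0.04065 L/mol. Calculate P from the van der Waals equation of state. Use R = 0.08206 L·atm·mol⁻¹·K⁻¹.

P ≈ 53.64 atm

P = RT/(V_m − b) − a/V_m²
RT/(V_m − b) = (0.08206)(504.6)/(0.7251 − 0.04065) = 41.407/0.68445 = 60.497 atm
a/V_m² = 3.606/(0.7251)² = 6.8585 atm
P = 60.497 − 6.8585 = 53.64 atm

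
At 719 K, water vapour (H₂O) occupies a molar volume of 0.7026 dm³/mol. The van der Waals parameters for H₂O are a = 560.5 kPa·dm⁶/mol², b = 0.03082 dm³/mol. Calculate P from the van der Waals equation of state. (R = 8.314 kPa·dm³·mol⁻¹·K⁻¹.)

P ≈ 7763 kPa

P = RT/(V_m − b) − a/V_m²
RT/(V_m − b) = (8.314)(719)/(0.7026 − 0.03082) = 5977.8/0.67178 = 8898.4 kPa
a/V_m² = 560.5/(0.7026)² = 1135.4 kPa
P = 8898.4 − 1135.4 = 7763 kPa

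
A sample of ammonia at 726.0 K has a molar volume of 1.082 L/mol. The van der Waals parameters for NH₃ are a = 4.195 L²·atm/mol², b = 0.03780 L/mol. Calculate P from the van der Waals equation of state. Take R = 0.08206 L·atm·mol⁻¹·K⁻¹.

P = RT/(V_m − b) − a/V_m²
RT/(V_m − b) = (0.08206)(726.0)/(1.082 − 0.03780) = 59.576/1.0442 = 57.054 atm
a/V_m² = 4.195/(1.082)² = 3.5833 atm
P = 57.054 − 3.5833 = 53.47 atm

P ≈ 53.47 atm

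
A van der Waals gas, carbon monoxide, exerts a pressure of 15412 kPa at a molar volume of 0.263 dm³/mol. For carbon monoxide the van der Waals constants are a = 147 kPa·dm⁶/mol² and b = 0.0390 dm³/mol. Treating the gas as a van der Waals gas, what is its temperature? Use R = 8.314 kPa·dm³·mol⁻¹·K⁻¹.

T = (P + a/V_m²)(V_m − b)/R
P + a/V_m² = 15412 + 147/(0.263)² = 17537 kPa
V_m − b = 0.263 − 0.0390 = 0.22400 dm³/mol
T = (17537)(0.22400)/8.314 = 472.5 K

T ≈ 472.5 K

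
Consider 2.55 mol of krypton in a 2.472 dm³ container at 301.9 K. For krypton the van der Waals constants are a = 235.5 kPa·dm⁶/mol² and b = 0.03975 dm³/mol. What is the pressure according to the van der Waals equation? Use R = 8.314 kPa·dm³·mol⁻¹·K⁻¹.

P ≈ 2449 kPa

P = nRT/(V − nb) − a n²/V²
nRT/(V − nb) = (2.55)(8.314)(301.9)/(2.472 − 2.55×0.03975) = 6400.5/2.3706 = 2699.9 kPa
a n²/V² = (235.5)(2.55)²/(2.472)² = 250.60 kPa
P = 2699.9 − 250.60 = 2449 kPa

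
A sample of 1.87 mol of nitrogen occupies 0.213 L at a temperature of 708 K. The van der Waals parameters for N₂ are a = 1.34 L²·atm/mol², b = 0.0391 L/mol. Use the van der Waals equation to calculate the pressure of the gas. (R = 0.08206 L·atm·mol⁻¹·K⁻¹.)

P = nRT/(V − nb) − a n²/V²
nRT/(V − nb) = (1.87)(0.08206)(708)/(0.213 − 1.87×0.0391) = 108.64/0.13988 = 776.67 atm
a n²/V² = (1.34)(1.87)²/(0.213)² = 103.28 atm
P = 776.67 − 103.28 = 673.4 atm

P ≈ 673.4 atm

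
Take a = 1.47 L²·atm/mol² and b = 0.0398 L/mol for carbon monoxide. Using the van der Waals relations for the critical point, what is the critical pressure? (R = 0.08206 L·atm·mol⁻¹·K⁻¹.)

P_c ≈ 34.37 atm

For a van der Waals gas, P_c = a/(27b²).
P_c = 1.47/(27×(0.0398)²) = 1.47/0.042769 = 34.37 atm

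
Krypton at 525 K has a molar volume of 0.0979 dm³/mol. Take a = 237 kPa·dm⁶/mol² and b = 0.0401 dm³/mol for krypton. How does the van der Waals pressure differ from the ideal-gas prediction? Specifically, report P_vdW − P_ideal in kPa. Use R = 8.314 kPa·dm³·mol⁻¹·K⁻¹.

Ideal: P_ideal = RT/V_m = (8.314)(525)/0.0979 = 44584.8 kPa
vdW: P = RT/(V_m − b) − a/V_m² = 4364.85/0.0578000 − 237/0.00958441 = 75516.4 − 24727.7 = 50788.7 kPa
ΔP = 50788.7 − 44584.8 = 6204 kPa

ΔP ≈ 6204 kPa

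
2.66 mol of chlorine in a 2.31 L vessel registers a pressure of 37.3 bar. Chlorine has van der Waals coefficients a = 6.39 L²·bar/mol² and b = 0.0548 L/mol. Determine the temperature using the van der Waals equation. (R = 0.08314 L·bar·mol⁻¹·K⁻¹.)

T = (P + a n²/V²)(V − nb)/(nR)
P + a n²/V² = 37.3 + (6.39)(2.66)²/(2.31)² = 45.773 bar
V − nb = 2.31 − (2.66)(0.0548) = 2.1642 L
T = (45.773)(2.1642)/((2.66)(0.08314)) = 447.9 K

T ≈ 447.9 K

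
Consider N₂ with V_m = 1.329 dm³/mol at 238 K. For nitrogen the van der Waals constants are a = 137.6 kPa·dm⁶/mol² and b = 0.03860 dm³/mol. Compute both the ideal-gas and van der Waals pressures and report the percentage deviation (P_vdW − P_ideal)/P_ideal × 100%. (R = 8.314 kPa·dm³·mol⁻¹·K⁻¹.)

-2.24 %

Ideal: P_ideal = RT/V_m = (8.314)(238)/1.329 = 1488.89 kPa
vdW: P = RT/(V_m − b) − a/V_m² = 1978.73/1.29040 − 137.6/1.76624 = 1533.42 − 77.9056 = 1455.51 kPa
% deviation = (1455.51 − 1488.89)/1488.89 × 100% = -2.24%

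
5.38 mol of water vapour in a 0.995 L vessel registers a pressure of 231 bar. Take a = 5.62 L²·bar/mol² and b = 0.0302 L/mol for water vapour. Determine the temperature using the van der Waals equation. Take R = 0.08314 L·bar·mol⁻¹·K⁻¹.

T ≈ 735.8 K

T = (P + a n²/V²)(V − nb)/(nR)
P + a n²/V² = 231 + (5.62)(5.38)²/(0.995)² = 395.31 bar
V − nb = 0.995 − (5.38)(0.0302) = 0.83252 L
T = (395.31)(0.83252)/((5.38)(0.08314)) = 735.8 K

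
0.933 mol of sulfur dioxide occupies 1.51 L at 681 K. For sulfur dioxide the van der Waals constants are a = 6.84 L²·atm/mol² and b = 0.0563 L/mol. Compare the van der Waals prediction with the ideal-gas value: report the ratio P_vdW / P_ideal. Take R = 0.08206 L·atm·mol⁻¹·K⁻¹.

P_vdW / P_ideal ≈ 0.9604

Ideal: P_ideal = nRT/V = (0.933)(0.08206)(681)/1.51 = 34.5289 atm
vdW: P = nRT/(V − nb) − a n²/V² = 52.1387/1.45747 − 5.95414/2.28010 = 35.7734 − 2.61135 = 33.1621 atm
Ratio = 33.1621/34.5289 = 0.9604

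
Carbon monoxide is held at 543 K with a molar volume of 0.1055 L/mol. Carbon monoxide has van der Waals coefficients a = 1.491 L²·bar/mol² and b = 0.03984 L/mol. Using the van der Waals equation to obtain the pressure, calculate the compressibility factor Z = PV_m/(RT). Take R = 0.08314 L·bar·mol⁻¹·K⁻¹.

Z ≈ 1.294

P = RT/(V_m − b) − a/V_m² = (0.08314)(543)/(0.1055 − 0.03984) − 1.491/(0.1055)²
  = 45.145/0.065660 − 133.96 = 687.56 − 133.96 = 553.60 bar
Z = PV_m/(RT) = (553.60)(0.1055)/((0.08314)(543)) = 58.405/45.145 = 1.294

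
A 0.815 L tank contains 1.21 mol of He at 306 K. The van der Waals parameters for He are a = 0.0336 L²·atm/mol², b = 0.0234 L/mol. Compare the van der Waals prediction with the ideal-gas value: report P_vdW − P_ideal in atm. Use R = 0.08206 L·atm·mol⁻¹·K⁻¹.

Ideal: P_ideal = nRT/V = (1.21)(0.08206)(306)/0.815 = 37.2804 atm
vdW: P = nRT/(V − nb) − a n²/V² = 30.3835/0.786686 − 0.0491938/0.664225 = 38.6221 − 0.0740620 = 38.5480 atm
ΔP = 38.5480 − 37.2804 = 1.268 atm

ΔP ≈ 1.268 atm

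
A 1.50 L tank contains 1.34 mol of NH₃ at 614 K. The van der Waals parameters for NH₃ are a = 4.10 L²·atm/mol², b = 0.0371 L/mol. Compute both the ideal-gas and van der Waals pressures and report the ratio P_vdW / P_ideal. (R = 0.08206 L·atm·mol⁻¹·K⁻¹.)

Ideal: P_ideal = nRT/V = (1.34)(0.08206)(614)/1.50 = 45.0105 atm
vdW: P = nRT/(V − nb) − a n²/V² = 67.5157/1.45029 − 7.36196/2.25000 = 46.5532 − 3.27198 = 43.2812 atm
Ratio = 43.2812/45.0105 = 0.9616

P_vdW / P_ideal ≈ 0.9616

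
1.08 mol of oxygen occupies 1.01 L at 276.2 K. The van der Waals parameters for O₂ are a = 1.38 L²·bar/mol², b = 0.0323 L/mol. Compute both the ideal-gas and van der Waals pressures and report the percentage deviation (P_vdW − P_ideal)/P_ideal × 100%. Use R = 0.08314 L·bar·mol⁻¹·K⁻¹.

-2.85 %

Ideal: P_ideal = nRT/V = (1.08)(0.08314)(276.2)/1.01 = 24.5548 bar
vdW: P = nRT/(V − nb) − a n²/V² = 24.8003/0.975116 − 1.60963/1.02010 = 25.4332 − 1.57791 = 23.8553 bar
% deviation = (23.8553 − 24.5548)/24.5548 × 100% = -2.85%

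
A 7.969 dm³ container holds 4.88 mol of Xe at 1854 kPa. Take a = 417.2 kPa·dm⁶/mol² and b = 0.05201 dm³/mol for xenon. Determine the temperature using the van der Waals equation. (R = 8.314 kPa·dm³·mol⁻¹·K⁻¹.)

T ≈ 382.3 K

T = (P + a n²/V²)(V − nb)/(nR)
P + a n²/V² = 1854 + (417.2)(4.88)²/(7.969)² = 2010.5 kPa
V − nb = 7.969 − (4.88)(0.05201) = 7.7152 dm³
T = (2010.5)(7.7152)/((4.88)(8.314)) = 382.3 K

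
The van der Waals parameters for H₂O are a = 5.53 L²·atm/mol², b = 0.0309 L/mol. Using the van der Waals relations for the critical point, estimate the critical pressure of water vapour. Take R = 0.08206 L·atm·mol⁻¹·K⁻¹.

For a van der Waals gas, P_c = a/(27b²).
P_c = 5.53/(27×(0.0309)²) = 5.53/0.025780 = 214.5 atm

P_c ≈ 214.5 atm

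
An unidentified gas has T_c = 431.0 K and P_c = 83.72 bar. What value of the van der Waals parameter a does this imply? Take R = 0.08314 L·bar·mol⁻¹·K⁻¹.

From T_c = 8a/(27Rb) and P_c = a/(27b²): a = 27 R² T_c²/(64 P_c).
a = 27×(0.08314)²×(431.0)²/(64×83.72) = 34669/5358.1 = 6.470 L²·bar/mol²

a ≈ 6.470 L²·bar/mol²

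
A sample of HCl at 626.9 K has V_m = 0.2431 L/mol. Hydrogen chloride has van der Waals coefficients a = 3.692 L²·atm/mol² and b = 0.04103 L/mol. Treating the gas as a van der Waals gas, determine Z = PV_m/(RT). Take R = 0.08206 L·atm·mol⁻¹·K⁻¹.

Z ≈ 0.9078

P = RT/(V_m − b) − a/V_m² = (0.08206)(626.9)/(0.2431 − 0.04103) − 3.692/(0.2431)²
  = 51.443/0.20207 − 62.473 = 254.58 − 62.473 = 192.11 atm
Z = PV_m/(RT) = (192.11)(0.2431)/((0.08206)(626.9)) = 46.702/51.443 = 0.9078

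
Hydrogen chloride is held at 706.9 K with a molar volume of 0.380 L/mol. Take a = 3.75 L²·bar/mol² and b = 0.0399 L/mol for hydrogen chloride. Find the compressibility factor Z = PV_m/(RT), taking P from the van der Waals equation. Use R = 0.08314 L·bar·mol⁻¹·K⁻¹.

P = RT/(V_m − b) − a/V_m² = (0.08314)(706.9)/(0.380 − 0.0399) − 3.75/(0.380)²
  = 58.772/0.34010 − 25.970 = 172.81 − 25.970 = 146.84 bar
Z = PV_m/(RT) = (146.84)(0.380)/((0.08314)(706.9)) = 55.799/58.772 = 0.9494

Z ≈ 0.9494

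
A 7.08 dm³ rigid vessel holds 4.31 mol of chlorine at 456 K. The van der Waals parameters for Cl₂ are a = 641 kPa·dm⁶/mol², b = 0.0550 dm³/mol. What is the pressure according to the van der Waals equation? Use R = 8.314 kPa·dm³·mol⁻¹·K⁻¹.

P = nRT/(V − nb) − a n²/V²
nRT/(V − nb) = (4.31)(8.314)(456)/(7.08 − 4.31×0.0550) = 16340/6.8430 = 2387.8 kPa
a n²/V² = (641)(4.31)²/(7.08)² = 237.55 kPa
P = 2387.8 − 237.55 = 2150 kPa

P ≈ 2150 kPa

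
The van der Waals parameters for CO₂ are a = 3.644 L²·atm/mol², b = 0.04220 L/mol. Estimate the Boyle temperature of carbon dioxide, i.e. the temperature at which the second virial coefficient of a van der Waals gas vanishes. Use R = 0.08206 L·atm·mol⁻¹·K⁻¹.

T_B ≈ 1052 K

For a van der Waals gas the second virial coefficient B₂ = b − a/(RT) vanishes at T_B = a/(Rb).
T_B = 3.644/(0.08206×0.04220) = 3.644/0.0034629 = 1052 K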